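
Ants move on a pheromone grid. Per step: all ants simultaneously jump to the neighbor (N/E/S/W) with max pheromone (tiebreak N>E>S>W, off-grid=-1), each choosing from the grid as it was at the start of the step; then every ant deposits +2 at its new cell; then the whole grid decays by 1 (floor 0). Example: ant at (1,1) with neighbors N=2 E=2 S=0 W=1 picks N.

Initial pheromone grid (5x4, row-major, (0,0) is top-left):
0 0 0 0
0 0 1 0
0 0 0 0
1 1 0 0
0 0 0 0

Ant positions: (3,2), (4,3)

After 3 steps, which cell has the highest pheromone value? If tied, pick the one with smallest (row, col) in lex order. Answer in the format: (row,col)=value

Answer: (3,1)=2

Derivation:
Step 1: ant0:(3,2)->W->(3,1) | ant1:(4,3)->N->(3,3)
  grid max=2 at (3,1)
Step 2: ant0:(3,1)->N->(2,1) | ant1:(3,3)->N->(2,3)
  grid max=1 at (2,1)
Step 3: ant0:(2,1)->S->(3,1) | ant1:(2,3)->N->(1,3)
  grid max=2 at (3,1)
Final grid:
  0 0 0 0
  0 0 0 1
  0 0 0 0
  0 2 0 0
  0 0 0 0
Max pheromone 2 at (3,1)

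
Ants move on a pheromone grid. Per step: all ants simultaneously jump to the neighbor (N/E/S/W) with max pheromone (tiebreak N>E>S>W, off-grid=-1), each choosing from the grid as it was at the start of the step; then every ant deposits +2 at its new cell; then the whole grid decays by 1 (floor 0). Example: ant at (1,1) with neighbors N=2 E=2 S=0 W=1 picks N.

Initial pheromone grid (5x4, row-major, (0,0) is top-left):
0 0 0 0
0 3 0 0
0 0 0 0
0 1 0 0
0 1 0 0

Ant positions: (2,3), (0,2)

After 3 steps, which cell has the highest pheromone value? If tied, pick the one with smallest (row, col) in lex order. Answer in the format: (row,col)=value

Answer: (0,3)=3

Derivation:
Step 1: ant0:(2,3)->N->(1,3) | ant1:(0,2)->E->(0,3)
  grid max=2 at (1,1)
Step 2: ant0:(1,3)->N->(0,3) | ant1:(0,3)->S->(1,3)
  grid max=2 at (0,3)
Step 3: ant0:(0,3)->S->(1,3) | ant1:(1,3)->N->(0,3)
  grid max=3 at (0,3)
Final grid:
  0 0 0 3
  0 0 0 3
  0 0 0 0
  0 0 0 0
  0 0 0 0
Max pheromone 3 at (0,3)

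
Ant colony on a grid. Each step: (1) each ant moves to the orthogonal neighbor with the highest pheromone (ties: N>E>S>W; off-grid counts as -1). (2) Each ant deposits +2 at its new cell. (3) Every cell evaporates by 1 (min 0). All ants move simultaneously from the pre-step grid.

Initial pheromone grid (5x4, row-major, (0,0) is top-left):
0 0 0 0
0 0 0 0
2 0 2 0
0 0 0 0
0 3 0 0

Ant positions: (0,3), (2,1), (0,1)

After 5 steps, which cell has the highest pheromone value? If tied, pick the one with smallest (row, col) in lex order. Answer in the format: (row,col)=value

Answer: (1,3)=7

Derivation:
Step 1: ant0:(0,3)->S->(1,3) | ant1:(2,1)->E->(2,2) | ant2:(0,1)->E->(0,2)
  grid max=3 at (2,2)
Step 2: ant0:(1,3)->N->(0,3) | ant1:(2,2)->N->(1,2) | ant2:(0,2)->E->(0,3)
  grid max=3 at (0,3)
Step 3: ant0:(0,3)->S->(1,3) | ant1:(1,2)->S->(2,2) | ant2:(0,3)->S->(1,3)
  grid max=3 at (1,3)
Step 4: ant0:(1,3)->N->(0,3) | ant1:(2,2)->N->(1,2) | ant2:(1,3)->N->(0,3)
  grid max=5 at (0,3)
Step 5: ant0:(0,3)->S->(1,3) | ant1:(1,2)->E->(1,3) | ant2:(0,3)->S->(1,3)
  grid max=7 at (1,3)
Final grid:
  0 0 0 4
  0 0 0 7
  0 0 1 0
  0 0 0 0
  0 0 0 0
Max pheromone 7 at (1,3)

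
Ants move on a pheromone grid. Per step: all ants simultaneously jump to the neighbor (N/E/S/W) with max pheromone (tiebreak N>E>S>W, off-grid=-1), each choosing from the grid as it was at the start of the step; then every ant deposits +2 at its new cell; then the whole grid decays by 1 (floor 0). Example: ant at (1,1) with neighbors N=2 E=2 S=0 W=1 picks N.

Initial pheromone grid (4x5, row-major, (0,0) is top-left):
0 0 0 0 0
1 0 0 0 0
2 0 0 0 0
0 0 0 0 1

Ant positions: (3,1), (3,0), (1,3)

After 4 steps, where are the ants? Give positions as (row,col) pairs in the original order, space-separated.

Step 1: ant0:(3,1)->N->(2,1) | ant1:(3,0)->N->(2,0) | ant2:(1,3)->N->(0,3)
  grid max=3 at (2,0)
Step 2: ant0:(2,1)->W->(2,0) | ant1:(2,0)->E->(2,1) | ant2:(0,3)->E->(0,4)
  grid max=4 at (2,0)
Step 3: ant0:(2,0)->E->(2,1) | ant1:(2,1)->W->(2,0) | ant2:(0,4)->S->(1,4)
  grid max=5 at (2,0)
Step 4: ant0:(2,1)->W->(2,0) | ant1:(2,0)->E->(2,1) | ant2:(1,4)->N->(0,4)
  grid max=6 at (2,0)

(2,0) (2,1) (0,4)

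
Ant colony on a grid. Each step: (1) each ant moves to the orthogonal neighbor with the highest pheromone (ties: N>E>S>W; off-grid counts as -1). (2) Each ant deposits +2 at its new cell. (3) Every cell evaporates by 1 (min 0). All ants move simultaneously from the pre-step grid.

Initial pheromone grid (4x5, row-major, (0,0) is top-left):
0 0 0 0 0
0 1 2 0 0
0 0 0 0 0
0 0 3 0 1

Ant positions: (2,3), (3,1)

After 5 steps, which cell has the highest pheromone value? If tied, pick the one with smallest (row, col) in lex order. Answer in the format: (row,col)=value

Answer: (3,2)=6

Derivation:
Step 1: ant0:(2,3)->N->(1,3) | ant1:(3,1)->E->(3,2)
  grid max=4 at (3,2)
Step 2: ant0:(1,3)->W->(1,2) | ant1:(3,2)->N->(2,2)
  grid max=3 at (3,2)
Step 3: ant0:(1,2)->S->(2,2) | ant1:(2,2)->S->(3,2)
  grid max=4 at (3,2)
Step 4: ant0:(2,2)->S->(3,2) | ant1:(3,2)->N->(2,2)
  grid max=5 at (3,2)
Step 5: ant0:(3,2)->N->(2,2) | ant1:(2,2)->S->(3,2)
  grid max=6 at (3,2)
Final grid:
  0 0 0 0 0
  0 0 0 0 0
  0 0 4 0 0
  0 0 6 0 0
Max pheromone 6 at (3,2)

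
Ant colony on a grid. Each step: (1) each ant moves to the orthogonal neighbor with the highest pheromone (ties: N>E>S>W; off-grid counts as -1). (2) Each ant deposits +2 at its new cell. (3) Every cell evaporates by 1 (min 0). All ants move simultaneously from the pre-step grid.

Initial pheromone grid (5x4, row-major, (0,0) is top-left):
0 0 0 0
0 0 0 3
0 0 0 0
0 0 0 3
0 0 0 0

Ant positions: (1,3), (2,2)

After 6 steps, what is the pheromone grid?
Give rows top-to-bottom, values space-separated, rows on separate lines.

After step 1: ants at (0,3),(1,2)
  0 0 0 1
  0 0 1 2
  0 0 0 0
  0 0 0 2
  0 0 0 0
After step 2: ants at (1,3),(1,3)
  0 0 0 0
  0 0 0 5
  0 0 0 0
  0 0 0 1
  0 0 0 0
After step 3: ants at (0,3),(0,3)
  0 0 0 3
  0 0 0 4
  0 0 0 0
  0 0 0 0
  0 0 0 0
After step 4: ants at (1,3),(1,3)
  0 0 0 2
  0 0 0 7
  0 0 0 0
  0 0 0 0
  0 0 0 0
After step 5: ants at (0,3),(0,3)
  0 0 0 5
  0 0 0 6
  0 0 0 0
  0 0 0 0
  0 0 0 0
After step 6: ants at (1,3),(1,3)
  0 0 0 4
  0 0 0 9
  0 0 0 0
  0 0 0 0
  0 0 0 0

0 0 0 4
0 0 0 9
0 0 0 0
0 0 0 0
0 0 0 0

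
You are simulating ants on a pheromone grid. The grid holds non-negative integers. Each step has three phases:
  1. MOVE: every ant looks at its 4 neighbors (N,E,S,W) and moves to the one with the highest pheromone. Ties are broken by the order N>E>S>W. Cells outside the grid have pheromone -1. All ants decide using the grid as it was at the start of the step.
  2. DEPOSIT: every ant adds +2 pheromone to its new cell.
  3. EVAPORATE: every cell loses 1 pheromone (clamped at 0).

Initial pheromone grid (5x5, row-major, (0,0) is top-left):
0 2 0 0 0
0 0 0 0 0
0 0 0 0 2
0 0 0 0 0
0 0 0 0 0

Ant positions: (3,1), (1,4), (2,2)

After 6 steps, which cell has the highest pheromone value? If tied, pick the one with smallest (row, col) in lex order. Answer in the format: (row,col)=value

Answer: (2,4)=4

Derivation:
Step 1: ant0:(3,1)->N->(2,1) | ant1:(1,4)->S->(2,4) | ant2:(2,2)->N->(1,2)
  grid max=3 at (2,4)
Step 2: ant0:(2,1)->N->(1,1) | ant1:(2,4)->N->(1,4) | ant2:(1,2)->N->(0,2)
  grid max=2 at (2,4)
Step 3: ant0:(1,1)->N->(0,1) | ant1:(1,4)->S->(2,4) | ant2:(0,2)->E->(0,3)
  grid max=3 at (2,4)
Step 4: ant0:(0,1)->E->(0,2) | ant1:(2,4)->N->(1,4) | ant2:(0,3)->E->(0,4)
  grid max=2 at (2,4)
Step 5: ant0:(0,2)->E->(0,3) | ant1:(1,4)->S->(2,4) | ant2:(0,4)->S->(1,4)
  grid max=3 at (2,4)
Step 6: ant0:(0,3)->E->(0,4) | ant1:(2,4)->N->(1,4) | ant2:(1,4)->S->(2,4)
  grid max=4 at (2,4)
Final grid:
  0 0 0 0 1
  0 0 0 0 3
  0 0 0 0 4
  0 0 0 0 0
  0 0 0 0 0
Max pheromone 4 at (2,4)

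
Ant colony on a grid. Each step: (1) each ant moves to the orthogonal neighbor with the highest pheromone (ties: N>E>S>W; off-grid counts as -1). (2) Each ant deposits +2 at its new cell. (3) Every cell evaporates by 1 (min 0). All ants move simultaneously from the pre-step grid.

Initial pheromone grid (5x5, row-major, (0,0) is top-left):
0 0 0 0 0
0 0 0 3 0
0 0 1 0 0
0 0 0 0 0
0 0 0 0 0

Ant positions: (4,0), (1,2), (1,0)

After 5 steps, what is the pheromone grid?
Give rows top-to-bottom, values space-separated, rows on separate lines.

After step 1: ants at (3,0),(1,3),(0,0)
  1 0 0 0 0
  0 0 0 4 0
  0 0 0 0 0
  1 0 0 0 0
  0 0 0 0 0
After step 2: ants at (2,0),(0,3),(0,1)
  0 1 0 1 0
  0 0 0 3 0
  1 0 0 0 0
  0 0 0 0 0
  0 0 0 0 0
After step 3: ants at (1,0),(1,3),(0,2)
  0 0 1 0 0
  1 0 0 4 0
  0 0 0 0 0
  0 0 0 0 0
  0 0 0 0 0
After step 4: ants at (0,0),(0,3),(0,3)
  1 0 0 3 0
  0 0 0 3 0
  0 0 0 0 0
  0 0 0 0 0
  0 0 0 0 0
After step 5: ants at (0,1),(1,3),(1,3)
  0 1 0 2 0
  0 0 0 6 0
  0 0 0 0 0
  0 0 0 0 0
  0 0 0 0 0

0 1 0 2 0
0 0 0 6 0
0 0 0 0 0
0 0 0 0 0
0 0 0 0 0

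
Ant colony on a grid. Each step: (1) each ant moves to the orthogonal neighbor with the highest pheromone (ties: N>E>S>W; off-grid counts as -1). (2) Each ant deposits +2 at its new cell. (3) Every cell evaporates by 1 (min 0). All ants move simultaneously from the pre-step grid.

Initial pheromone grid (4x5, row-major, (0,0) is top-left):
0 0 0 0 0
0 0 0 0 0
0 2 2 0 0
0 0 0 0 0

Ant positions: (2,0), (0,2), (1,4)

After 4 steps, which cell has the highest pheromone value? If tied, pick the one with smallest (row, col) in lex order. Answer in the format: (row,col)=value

Answer: (0,3)=4

Derivation:
Step 1: ant0:(2,0)->E->(2,1) | ant1:(0,2)->E->(0,3) | ant2:(1,4)->N->(0,4)
  grid max=3 at (2,1)
Step 2: ant0:(2,1)->E->(2,2) | ant1:(0,3)->E->(0,4) | ant2:(0,4)->W->(0,3)
  grid max=2 at (0,3)
Step 3: ant0:(2,2)->W->(2,1) | ant1:(0,4)->W->(0,3) | ant2:(0,3)->E->(0,4)
  grid max=3 at (0,3)
Step 4: ant0:(2,1)->E->(2,2) | ant1:(0,3)->E->(0,4) | ant2:(0,4)->W->(0,3)
  grid max=4 at (0,3)
Final grid:
  0 0 0 4 4
  0 0 0 0 0
  0 2 2 0 0
  0 0 0 0 0
Max pheromone 4 at (0,3)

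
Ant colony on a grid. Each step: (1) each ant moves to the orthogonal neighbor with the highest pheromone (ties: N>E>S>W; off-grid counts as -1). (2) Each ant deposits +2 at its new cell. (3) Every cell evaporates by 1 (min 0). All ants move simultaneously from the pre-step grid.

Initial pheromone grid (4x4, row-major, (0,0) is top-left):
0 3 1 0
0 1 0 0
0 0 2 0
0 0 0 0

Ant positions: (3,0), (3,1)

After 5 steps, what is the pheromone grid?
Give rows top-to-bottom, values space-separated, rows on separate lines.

After step 1: ants at (2,0),(2,1)
  0 2 0 0
  0 0 0 0
  1 1 1 0
  0 0 0 0
After step 2: ants at (2,1),(2,2)
  0 1 0 0
  0 0 0 0
  0 2 2 0
  0 0 0 0
After step 3: ants at (2,2),(2,1)
  0 0 0 0
  0 0 0 0
  0 3 3 0
  0 0 0 0
After step 4: ants at (2,1),(2,2)
  0 0 0 0
  0 0 0 0
  0 4 4 0
  0 0 0 0
After step 5: ants at (2,2),(2,1)
  0 0 0 0
  0 0 0 0
  0 5 5 0
  0 0 0 0

0 0 0 0
0 0 0 0
0 5 5 0
0 0 0 0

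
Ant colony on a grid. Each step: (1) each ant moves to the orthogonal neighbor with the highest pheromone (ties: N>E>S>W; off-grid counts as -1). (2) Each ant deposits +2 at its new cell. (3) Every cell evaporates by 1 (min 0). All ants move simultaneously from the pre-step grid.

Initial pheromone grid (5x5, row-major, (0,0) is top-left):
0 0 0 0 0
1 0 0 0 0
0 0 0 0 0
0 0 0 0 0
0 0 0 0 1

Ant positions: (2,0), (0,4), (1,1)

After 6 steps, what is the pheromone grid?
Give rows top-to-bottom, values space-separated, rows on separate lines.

After step 1: ants at (1,0),(1,4),(1,0)
  0 0 0 0 0
  4 0 0 0 1
  0 0 0 0 0
  0 0 0 0 0
  0 0 0 0 0
After step 2: ants at (0,0),(0,4),(0,0)
  3 0 0 0 1
  3 0 0 0 0
  0 0 0 0 0
  0 0 0 0 0
  0 0 0 0 0
After step 3: ants at (1,0),(1,4),(1,0)
  2 0 0 0 0
  6 0 0 0 1
  0 0 0 0 0
  0 0 0 0 0
  0 0 0 0 0
After step 4: ants at (0,0),(0,4),(0,0)
  5 0 0 0 1
  5 0 0 0 0
  0 0 0 0 0
  0 0 0 0 0
  0 0 0 0 0
After step 5: ants at (1,0),(1,4),(1,0)
  4 0 0 0 0
  8 0 0 0 1
  0 0 0 0 0
  0 0 0 0 0
  0 0 0 0 0
After step 6: ants at (0,0),(0,4),(0,0)
  7 0 0 0 1
  7 0 0 0 0
  0 0 0 0 0
  0 0 0 0 0
  0 0 0 0 0

7 0 0 0 1
7 0 0 0 0
0 0 0 0 0
0 0 0 0 0
0 0 0 0 0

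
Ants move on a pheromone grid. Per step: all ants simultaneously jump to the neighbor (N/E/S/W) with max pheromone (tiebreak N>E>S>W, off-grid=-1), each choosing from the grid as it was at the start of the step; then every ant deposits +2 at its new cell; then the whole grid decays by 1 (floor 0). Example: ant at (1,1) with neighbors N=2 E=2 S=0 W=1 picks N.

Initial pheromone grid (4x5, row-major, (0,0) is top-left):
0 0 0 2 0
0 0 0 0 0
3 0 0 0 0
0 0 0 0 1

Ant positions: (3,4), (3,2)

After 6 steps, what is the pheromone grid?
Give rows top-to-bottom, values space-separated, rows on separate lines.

After step 1: ants at (2,4),(2,2)
  0 0 0 1 0
  0 0 0 0 0
  2 0 1 0 1
  0 0 0 0 0
After step 2: ants at (1,4),(1,2)
  0 0 0 0 0
  0 0 1 0 1
  1 0 0 0 0
  0 0 0 0 0
After step 3: ants at (0,4),(0,2)
  0 0 1 0 1
  0 0 0 0 0
  0 0 0 0 0
  0 0 0 0 0
After step 4: ants at (1,4),(0,3)
  0 0 0 1 0
  0 0 0 0 1
  0 0 0 0 0
  0 0 0 0 0
After step 5: ants at (0,4),(0,4)
  0 0 0 0 3
  0 0 0 0 0
  0 0 0 0 0
  0 0 0 0 0
After step 6: ants at (1,4),(1,4)
  0 0 0 0 2
  0 0 0 0 3
  0 0 0 0 0
  0 0 0 0 0

0 0 0 0 2
0 0 0 0 3
0 0 0 0 0
0 0 0 0 0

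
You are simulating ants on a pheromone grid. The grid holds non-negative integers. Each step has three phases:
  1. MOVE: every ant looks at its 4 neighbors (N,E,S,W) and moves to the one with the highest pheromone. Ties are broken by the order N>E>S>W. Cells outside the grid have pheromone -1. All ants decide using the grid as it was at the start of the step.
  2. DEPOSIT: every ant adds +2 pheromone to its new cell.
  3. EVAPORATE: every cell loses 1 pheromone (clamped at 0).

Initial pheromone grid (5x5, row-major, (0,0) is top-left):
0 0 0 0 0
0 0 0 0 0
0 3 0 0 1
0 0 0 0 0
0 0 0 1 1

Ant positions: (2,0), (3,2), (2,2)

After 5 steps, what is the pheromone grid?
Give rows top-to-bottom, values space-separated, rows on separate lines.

After step 1: ants at (2,1),(2,2),(2,1)
  0 0 0 0 0
  0 0 0 0 0
  0 6 1 0 0
  0 0 0 0 0
  0 0 0 0 0
After step 2: ants at (2,2),(2,1),(2,2)
  0 0 0 0 0
  0 0 0 0 0
  0 7 4 0 0
  0 0 0 0 0
  0 0 0 0 0
After step 3: ants at (2,1),(2,2),(2,1)
  0 0 0 0 0
  0 0 0 0 0
  0 10 5 0 0
  0 0 0 0 0
  0 0 0 0 0
After step 4: ants at (2,2),(2,1),(2,2)
  0 0 0 0 0
  0 0 0 0 0
  0 11 8 0 0
  0 0 0 0 0
  0 0 0 0 0
After step 5: ants at (2,1),(2,2),(2,1)
  0 0 0 0 0
  0 0 0 0 0
  0 14 9 0 0
  0 0 0 0 0
  0 0 0 0 0

0 0 0 0 0
0 0 0 0 0
0 14 9 0 0
0 0 0 0 0
0 0 0 0 0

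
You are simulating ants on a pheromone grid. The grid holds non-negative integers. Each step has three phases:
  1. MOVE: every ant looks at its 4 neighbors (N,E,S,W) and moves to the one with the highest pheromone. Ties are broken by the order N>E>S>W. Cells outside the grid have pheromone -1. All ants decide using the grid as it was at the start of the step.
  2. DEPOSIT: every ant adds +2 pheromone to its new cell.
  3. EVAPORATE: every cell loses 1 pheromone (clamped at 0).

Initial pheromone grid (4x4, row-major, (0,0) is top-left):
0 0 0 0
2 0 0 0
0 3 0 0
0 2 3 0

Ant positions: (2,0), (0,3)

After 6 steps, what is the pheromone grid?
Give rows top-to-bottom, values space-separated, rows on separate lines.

After step 1: ants at (2,1),(1,3)
  0 0 0 0
  1 0 0 1
  0 4 0 0
  0 1 2 0
After step 2: ants at (3,1),(0,3)
  0 0 0 1
  0 0 0 0
  0 3 0 0
  0 2 1 0
After step 3: ants at (2,1),(1,3)
  0 0 0 0
  0 0 0 1
  0 4 0 0
  0 1 0 0
After step 4: ants at (3,1),(0,3)
  0 0 0 1
  0 0 0 0
  0 3 0 0
  0 2 0 0
After step 5: ants at (2,1),(1,3)
  0 0 0 0
  0 0 0 1
  0 4 0 0
  0 1 0 0
After step 6: ants at (3,1),(0,3)
  0 0 0 1
  0 0 0 0
  0 3 0 0
  0 2 0 0

0 0 0 1
0 0 0 0
0 3 0 0
0 2 0 0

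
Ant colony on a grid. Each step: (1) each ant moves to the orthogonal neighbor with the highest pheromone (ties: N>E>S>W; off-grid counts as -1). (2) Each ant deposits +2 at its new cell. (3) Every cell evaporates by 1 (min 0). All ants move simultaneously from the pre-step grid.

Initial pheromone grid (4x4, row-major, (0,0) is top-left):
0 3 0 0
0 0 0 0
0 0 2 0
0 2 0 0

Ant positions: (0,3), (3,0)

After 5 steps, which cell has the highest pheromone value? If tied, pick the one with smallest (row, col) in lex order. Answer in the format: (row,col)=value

Step 1: ant0:(0,3)->S->(1,3) | ant1:(3,0)->E->(3,1)
  grid max=3 at (3,1)
Step 2: ant0:(1,3)->N->(0,3) | ant1:(3,1)->N->(2,1)
  grid max=2 at (3,1)
Step 3: ant0:(0,3)->S->(1,3) | ant1:(2,1)->S->(3,1)
  grid max=3 at (3,1)
Step 4: ant0:(1,3)->N->(0,3) | ant1:(3,1)->N->(2,1)
  grid max=2 at (3,1)
Step 5: ant0:(0,3)->S->(1,3) | ant1:(2,1)->S->(3,1)
  grid max=3 at (3,1)
Final grid:
  0 0 0 0
  0 0 0 1
  0 0 0 0
  0 3 0 0
Max pheromone 3 at (3,1)

Answer: (3,1)=3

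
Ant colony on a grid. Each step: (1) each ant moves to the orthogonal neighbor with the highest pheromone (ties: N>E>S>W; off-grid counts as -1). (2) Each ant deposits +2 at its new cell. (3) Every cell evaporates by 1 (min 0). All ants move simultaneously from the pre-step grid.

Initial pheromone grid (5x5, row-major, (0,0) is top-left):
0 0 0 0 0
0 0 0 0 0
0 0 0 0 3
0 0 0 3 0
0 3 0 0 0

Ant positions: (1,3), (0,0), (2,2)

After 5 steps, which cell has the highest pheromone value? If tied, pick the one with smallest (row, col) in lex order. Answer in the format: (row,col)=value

Step 1: ant0:(1,3)->N->(0,3) | ant1:(0,0)->E->(0,1) | ant2:(2,2)->N->(1,2)
  grid max=2 at (2,4)
Step 2: ant0:(0,3)->E->(0,4) | ant1:(0,1)->E->(0,2) | ant2:(1,2)->N->(0,2)
  grid max=3 at (0,2)
Step 3: ant0:(0,4)->S->(1,4) | ant1:(0,2)->E->(0,3) | ant2:(0,2)->E->(0,3)
  grid max=3 at (0,3)
Step 4: ant0:(1,4)->N->(0,4) | ant1:(0,3)->W->(0,2) | ant2:(0,3)->W->(0,2)
  grid max=5 at (0,2)
Step 5: ant0:(0,4)->W->(0,3) | ant1:(0,2)->E->(0,3) | ant2:(0,2)->E->(0,3)
  grid max=7 at (0,3)
Final grid:
  0 0 4 7 0
  0 0 0 0 0
  0 0 0 0 0
  0 0 0 0 0
  0 0 0 0 0
Max pheromone 7 at (0,3)

Answer: (0,3)=7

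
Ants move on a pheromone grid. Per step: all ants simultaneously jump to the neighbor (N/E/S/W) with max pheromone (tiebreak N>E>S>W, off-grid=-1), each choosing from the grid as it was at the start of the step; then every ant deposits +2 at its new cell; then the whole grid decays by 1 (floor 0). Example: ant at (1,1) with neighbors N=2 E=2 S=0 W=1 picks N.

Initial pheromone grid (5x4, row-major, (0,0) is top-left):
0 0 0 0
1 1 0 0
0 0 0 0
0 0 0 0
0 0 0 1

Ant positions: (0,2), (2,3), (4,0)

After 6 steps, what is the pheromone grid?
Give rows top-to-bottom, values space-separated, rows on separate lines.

After step 1: ants at (0,3),(1,3),(3,0)
  0 0 0 1
  0 0 0 1
  0 0 0 0
  1 0 0 0
  0 0 0 0
After step 2: ants at (1,3),(0,3),(2,0)
  0 0 0 2
  0 0 0 2
  1 0 0 0
  0 0 0 0
  0 0 0 0
After step 3: ants at (0,3),(1,3),(1,0)
  0 0 0 3
  1 0 0 3
  0 0 0 0
  0 0 0 0
  0 0 0 0
After step 4: ants at (1,3),(0,3),(0,0)
  1 0 0 4
  0 0 0 4
  0 0 0 0
  0 0 0 0
  0 0 0 0
After step 5: ants at (0,3),(1,3),(0,1)
  0 1 0 5
  0 0 0 5
  0 0 0 0
  0 0 0 0
  0 0 0 0
After step 6: ants at (1,3),(0,3),(0,2)
  0 0 1 6
  0 0 0 6
  0 0 0 0
  0 0 0 0
  0 0 0 0

0 0 1 6
0 0 0 6
0 0 0 0
0 0 0 0
0 0 0 0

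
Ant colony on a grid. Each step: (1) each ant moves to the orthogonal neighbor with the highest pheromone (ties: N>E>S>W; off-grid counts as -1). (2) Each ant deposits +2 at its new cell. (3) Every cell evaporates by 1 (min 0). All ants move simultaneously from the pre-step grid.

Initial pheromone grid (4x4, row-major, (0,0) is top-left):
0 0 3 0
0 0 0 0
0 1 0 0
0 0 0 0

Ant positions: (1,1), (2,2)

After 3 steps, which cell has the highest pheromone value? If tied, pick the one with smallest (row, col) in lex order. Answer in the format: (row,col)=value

Step 1: ant0:(1,1)->S->(2,1) | ant1:(2,2)->W->(2,1)
  grid max=4 at (2,1)
Step 2: ant0:(2,1)->N->(1,1) | ant1:(2,1)->N->(1,1)
  grid max=3 at (1,1)
Step 3: ant0:(1,1)->S->(2,1) | ant1:(1,1)->S->(2,1)
  grid max=6 at (2,1)
Final grid:
  0 0 0 0
  0 2 0 0
  0 6 0 0
  0 0 0 0
Max pheromone 6 at (2,1)

Answer: (2,1)=6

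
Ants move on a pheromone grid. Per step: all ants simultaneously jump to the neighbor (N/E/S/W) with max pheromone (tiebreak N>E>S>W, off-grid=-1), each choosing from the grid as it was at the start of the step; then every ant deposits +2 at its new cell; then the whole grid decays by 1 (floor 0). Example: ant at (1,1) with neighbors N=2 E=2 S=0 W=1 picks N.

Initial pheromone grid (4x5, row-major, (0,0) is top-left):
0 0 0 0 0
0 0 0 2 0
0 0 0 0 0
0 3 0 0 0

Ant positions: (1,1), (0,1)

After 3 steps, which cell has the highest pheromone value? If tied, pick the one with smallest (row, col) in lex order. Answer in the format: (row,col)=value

Step 1: ant0:(1,1)->N->(0,1) | ant1:(0,1)->E->(0,2)
  grid max=2 at (3,1)
Step 2: ant0:(0,1)->E->(0,2) | ant1:(0,2)->W->(0,1)
  grid max=2 at (0,1)
Step 3: ant0:(0,2)->W->(0,1) | ant1:(0,1)->E->(0,2)
  grid max=3 at (0,1)
Final grid:
  0 3 3 0 0
  0 0 0 0 0
  0 0 0 0 0
  0 0 0 0 0
Max pheromone 3 at (0,1)

Answer: (0,1)=3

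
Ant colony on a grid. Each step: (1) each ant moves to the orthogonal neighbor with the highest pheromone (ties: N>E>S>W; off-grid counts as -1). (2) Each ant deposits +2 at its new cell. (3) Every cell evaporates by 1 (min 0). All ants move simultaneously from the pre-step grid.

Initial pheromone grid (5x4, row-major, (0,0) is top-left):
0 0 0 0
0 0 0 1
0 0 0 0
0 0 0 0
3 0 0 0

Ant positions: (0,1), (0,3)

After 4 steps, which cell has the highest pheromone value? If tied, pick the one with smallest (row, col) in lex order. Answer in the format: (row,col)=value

Answer: (0,3)=5

Derivation:
Step 1: ant0:(0,1)->E->(0,2) | ant1:(0,3)->S->(1,3)
  grid max=2 at (1,3)
Step 2: ant0:(0,2)->E->(0,3) | ant1:(1,3)->N->(0,3)
  grid max=3 at (0,3)
Step 3: ant0:(0,3)->S->(1,3) | ant1:(0,3)->S->(1,3)
  grid max=4 at (1,3)
Step 4: ant0:(1,3)->N->(0,3) | ant1:(1,3)->N->(0,3)
  grid max=5 at (0,3)
Final grid:
  0 0 0 5
  0 0 0 3
  0 0 0 0
  0 0 0 0
  0 0 0 0
Max pheromone 5 at (0,3)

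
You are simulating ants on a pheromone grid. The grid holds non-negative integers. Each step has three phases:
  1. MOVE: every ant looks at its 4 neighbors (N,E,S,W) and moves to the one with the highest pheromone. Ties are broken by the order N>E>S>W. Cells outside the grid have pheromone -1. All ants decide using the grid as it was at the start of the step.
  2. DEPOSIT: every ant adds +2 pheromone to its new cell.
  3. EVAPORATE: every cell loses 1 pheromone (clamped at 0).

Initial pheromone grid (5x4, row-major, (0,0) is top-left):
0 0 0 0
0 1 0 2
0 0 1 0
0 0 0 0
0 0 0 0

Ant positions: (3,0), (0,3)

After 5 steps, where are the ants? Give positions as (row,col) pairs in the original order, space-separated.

Step 1: ant0:(3,0)->N->(2,0) | ant1:(0,3)->S->(1,3)
  grid max=3 at (1,3)
Step 2: ant0:(2,0)->N->(1,0) | ant1:(1,3)->N->(0,3)
  grid max=2 at (1,3)
Step 3: ant0:(1,0)->N->(0,0) | ant1:(0,3)->S->(1,3)
  grid max=3 at (1,3)
Step 4: ant0:(0,0)->E->(0,1) | ant1:(1,3)->N->(0,3)
  grid max=2 at (1,3)
Step 5: ant0:(0,1)->E->(0,2) | ant1:(0,3)->S->(1,3)
  grid max=3 at (1,3)

(0,2) (1,3)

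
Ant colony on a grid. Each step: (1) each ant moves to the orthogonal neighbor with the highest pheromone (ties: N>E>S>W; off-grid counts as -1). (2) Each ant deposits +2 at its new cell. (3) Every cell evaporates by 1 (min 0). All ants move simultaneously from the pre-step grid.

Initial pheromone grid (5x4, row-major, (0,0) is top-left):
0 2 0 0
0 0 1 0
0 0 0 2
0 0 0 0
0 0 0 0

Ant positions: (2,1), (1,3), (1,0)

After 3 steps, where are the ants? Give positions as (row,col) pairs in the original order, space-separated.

Step 1: ant0:(2,1)->N->(1,1) | ant1:(1,3)->S->(2,3) | ant2:(1,0)->N->(0,0)
  grid max=3 at (2,3)
Step 2: ant0:(1,1)->N->(0,1) | ant1:(2,3)->N->(1,3) | ant2:(0,0)->E->(0,1)
  grid max=4 at (0,1)
Step 3: ant0:(0,1)->E->(0,2) | ant1:(1,3)->S->(2,3) | ant2:(0,1)->E->(0,2)
  grid max=3 at (0,1)

(0,2) (2,3) (0,2)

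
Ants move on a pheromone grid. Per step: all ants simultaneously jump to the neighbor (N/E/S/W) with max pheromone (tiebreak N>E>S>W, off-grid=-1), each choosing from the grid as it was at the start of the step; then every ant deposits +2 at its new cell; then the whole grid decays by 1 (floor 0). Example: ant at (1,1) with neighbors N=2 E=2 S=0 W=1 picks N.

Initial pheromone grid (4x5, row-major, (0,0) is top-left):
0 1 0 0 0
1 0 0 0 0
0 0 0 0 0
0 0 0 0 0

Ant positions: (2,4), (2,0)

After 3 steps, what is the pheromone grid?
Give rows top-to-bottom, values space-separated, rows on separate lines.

After step 1: ants at (1,4),(1,0)
  0 0 0 0 0
  2 0 0 0 1
  0 0 0 0 0
  0 0 0 0 0
After step 2: ants at (0,4),(0,0)
  1 0 0 0 1
  1 0 0 0 0
  0 0 0 0 0
  0 0 0 0 0
After step 3: ants at (1,4),(1,0)
  0 0 0 0 0
  2 0 0 0 1
  0 0 0 0 0
  0 0 0 0 0

0 0 0 0 0
2 0 0 0 1
0 0 0 0 0
0 0 0 0 0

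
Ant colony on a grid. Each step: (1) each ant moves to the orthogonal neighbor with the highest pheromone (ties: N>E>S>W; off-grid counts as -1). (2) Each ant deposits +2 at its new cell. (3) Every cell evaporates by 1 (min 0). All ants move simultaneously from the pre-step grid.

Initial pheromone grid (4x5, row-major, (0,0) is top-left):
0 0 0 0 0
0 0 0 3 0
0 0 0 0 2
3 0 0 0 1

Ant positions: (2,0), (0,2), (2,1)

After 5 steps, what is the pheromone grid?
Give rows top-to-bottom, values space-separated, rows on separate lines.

After step 1: ants at (3,0),(0,3),(1,1)
  0 0 0 1 0
  0 1 0 2 0
  0 0 0 0 1
  4 0 0 0 0
After step 2: ants at (2,0),(1,3),(0,1)
  0 1 0 0 0
  0 0 0 3 0
  1 0 0 0 0
  3 0 0 0 0
After step 3: ants at (3,0),(0,3),(0,2)
  0 0 1 1 0
  0 0 0 2 0
  0 0 0 0 0
  4 0 0 0 0
After step 4: ants at (2,0),(1,3),(0,3)
  0 0 0 2 0
  0 0 0 3 0
  1 0 0 0 0
  3 0 0 0 0
After step 5: ants at (3,0),(0,3),(1,3)
  0 0 0 3 0
  0 0 0 4 0
  0 0 0 0 0
  4 0 0 0 0

0 0 0 3 0
0 0 0 4 0
0 0 0 0 0
4 0 0 0 0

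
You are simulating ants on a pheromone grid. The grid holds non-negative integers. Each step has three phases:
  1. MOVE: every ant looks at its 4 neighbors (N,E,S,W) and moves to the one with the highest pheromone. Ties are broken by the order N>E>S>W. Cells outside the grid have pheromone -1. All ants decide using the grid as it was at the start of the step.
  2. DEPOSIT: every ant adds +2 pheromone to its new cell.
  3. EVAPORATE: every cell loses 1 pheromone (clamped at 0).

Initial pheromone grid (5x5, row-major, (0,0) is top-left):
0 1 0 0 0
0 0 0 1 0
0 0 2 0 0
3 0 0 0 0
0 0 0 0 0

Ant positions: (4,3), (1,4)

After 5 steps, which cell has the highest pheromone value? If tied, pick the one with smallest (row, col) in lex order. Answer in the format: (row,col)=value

Step 1: ant0:(4,3)->N->(3,3) | ant1:(1,4)->W->(1,3)
  grid max=2 at (1,3)
Step 2: ant0:(3,3)->N->(2,3) | ant1:(1,3)->N->(0,3)
  grid max=1 at (0,3)
Step 3: ant0:(2,3)->N->(1,3) | ant1:(0,3)->S->(1,3)
  grid max=4 at (1,3)
Step 4: ant0:(1,3)->N->(0,3) | ant1:(1,3)->N->(0,3)
  grid max=3 at (0,3)
Step 5: ant0:(0,3)->S->(1,3) | ant1:(0,3)->S->(1,3)
  grid max=6 at (1,3)
Final grid:
  0 0 0 2 0
  0 0 0 6 0
  0 0 0 0 0
  0 0 0 0 0
  0 0 0 0 0
Max pheromone 6 at (1,3)

Answer: (1,3)=6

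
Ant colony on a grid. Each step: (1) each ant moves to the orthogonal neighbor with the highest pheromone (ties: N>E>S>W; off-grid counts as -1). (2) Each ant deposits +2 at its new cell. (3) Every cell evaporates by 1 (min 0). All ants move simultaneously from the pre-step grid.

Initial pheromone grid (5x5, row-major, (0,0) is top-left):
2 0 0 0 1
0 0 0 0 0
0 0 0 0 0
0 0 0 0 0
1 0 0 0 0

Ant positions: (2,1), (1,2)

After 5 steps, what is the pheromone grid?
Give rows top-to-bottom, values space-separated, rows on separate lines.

After step 1: ants at (1,1),(0,2)
  1 0 1 0 0
  0 1 0 0 0
  0 0 0 0 0
  0 0 0 0 0
  0 0 0 0 0
After step 2: ants at (0,1),(0,3)
  0 1 0 1 0
  0 0 0 0 0
  0 0 0 0 0
  0 0 0 0 0
  0 0 0 0 0
After step 3: ants at (0,2),(0,4)
  0 0 1 0 1
  0 0 0 0 0
  0 0 0 0 0
  0 0 0 0 0
  0 0 0 0 0
After step 4: ants at (0,3),(1,4)
  0 0 0 1 0
  0 0 0 0 1
  0 0 0 0 0
  0 0 0 0 0
  0 0 0 0 0
After step 5: ants at (0,4),(0,4)
  0 0 0 0 3
  0 0 0 0 0
  0 0 0 0 0
  0 0 0 0 0
  0 0 0 0 0

0 0 0 0 3
0 0 0 0 0
0 0 0 0 0
0 0 0 0 0
0 0 0 0 0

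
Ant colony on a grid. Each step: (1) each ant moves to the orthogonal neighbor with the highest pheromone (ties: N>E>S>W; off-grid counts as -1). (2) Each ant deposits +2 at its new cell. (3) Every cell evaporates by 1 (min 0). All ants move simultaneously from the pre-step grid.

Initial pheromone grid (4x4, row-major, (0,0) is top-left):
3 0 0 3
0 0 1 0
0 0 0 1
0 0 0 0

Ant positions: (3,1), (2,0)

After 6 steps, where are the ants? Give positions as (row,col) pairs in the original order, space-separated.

Step 1: ant0:(3,1)->N->(2,1) | ant1:(2,0)->N->(1,0)
  grid max=2 at (0,0)
Step 2: ant0:(2,1)->N->(1,1) | ant1:(1,0)->N->(0,0)
  grid max=3 at (0,0)
Step 3: ant0:(1,1)->N->(0,1) | ant1:(0,0)->E->(0,1)
  grid max=3 at (0,1)
Step 4: ant0:(0,1)->W->(0,0) | ant1:(0,1)->W->(0,0)
  grid max=5 at (0,0)
Step 5: ant0:(0,0)->E->(0,1) | ant1:(0,0)->E->(0,1)
  grid max=5 at (0,1)
Step 6: ant0:(0,1)->W->(0,0) | ant1:(0,1)->W->(0,0)
  grid max=7 at (0,0)

(0,0) (0,0)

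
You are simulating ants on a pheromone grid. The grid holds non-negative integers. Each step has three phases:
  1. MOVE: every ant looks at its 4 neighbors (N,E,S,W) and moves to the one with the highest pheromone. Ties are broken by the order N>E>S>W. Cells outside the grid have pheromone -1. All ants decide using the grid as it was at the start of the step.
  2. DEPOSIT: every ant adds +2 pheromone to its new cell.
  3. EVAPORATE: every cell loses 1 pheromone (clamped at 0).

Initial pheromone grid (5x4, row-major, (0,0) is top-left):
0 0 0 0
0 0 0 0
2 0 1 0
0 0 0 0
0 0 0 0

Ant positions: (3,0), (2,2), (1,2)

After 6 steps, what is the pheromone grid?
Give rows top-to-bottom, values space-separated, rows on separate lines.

After step 1: ants at (2,0),(1,2),(2,2)
  0 0 0 0
  0 0 1 0
  3 0 2 0
  0 0 0 0
  0 0 0 0
After step 2: ants at (1,0),(2,2),(1,2)
  0 0 0 0
  1 0 2 0
  2 0 3 0
  0 0 0 0
  0 0 0 0
After step 3: ants at (2,0),(1,2),(2,2)
  0 0 0 0
  0 0 3 0
  3 0 4 0
  0 0 0 0
  0 0 0 0
After step 4: ants at (1,0),(2,2),(1,2)
  0 0 0 0
  1 0 4 0
  2 0 5 0
  0 0 0 0
  0 0 0 0
After step 5: ants at (2,0),(1,2),(2,2)
  0 0 0 0
  0 0 5 0
  3 0 6 0
  0 0 0 0
  0 0 0 0
After step 6: ants at (1,0),(2,2),(1,2)
  0 0 0 0
  1 0 6 0
  2 0 7 0
  0 0 0 0
  0 0 0 0

0 0 0 0
1 0 6 0
2 0 7 0
0 0 0 0
0 0 0 0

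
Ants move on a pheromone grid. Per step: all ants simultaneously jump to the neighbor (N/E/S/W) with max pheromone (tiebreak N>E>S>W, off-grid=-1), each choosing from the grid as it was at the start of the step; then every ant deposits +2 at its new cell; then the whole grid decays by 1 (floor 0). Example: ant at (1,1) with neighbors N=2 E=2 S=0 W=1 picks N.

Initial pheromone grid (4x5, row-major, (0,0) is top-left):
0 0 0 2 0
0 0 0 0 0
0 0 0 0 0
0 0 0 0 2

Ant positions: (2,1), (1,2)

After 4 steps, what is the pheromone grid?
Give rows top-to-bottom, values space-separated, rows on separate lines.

After step 1: ants at (1,1),(0,2)
  0 0 1 1 0
  0 1 0 0 0
  0 0 0 0 0
  0 0 0 0 1
After step 2: ants at (0,1),(0,3)
  0 1 0 2 0
  0 0 0 0 0
  0 0 0 0 0
  0 0 0 0 0
After step 3: ants at (0,2),(0,4)
  0 0 1 1 1
  0 0 0 0 0
  0 0 0 0 0
  0 0 0 0 0
After step 4: ants at (0,3),(0,3)
  0 0 0 4 0
  0 0 0 0 0
  0 0 0 0 0
  0 0 0 0 0

0 0 0 4 0
0 0 0 0 0
0 0 0 0 0
0 0 0 0 0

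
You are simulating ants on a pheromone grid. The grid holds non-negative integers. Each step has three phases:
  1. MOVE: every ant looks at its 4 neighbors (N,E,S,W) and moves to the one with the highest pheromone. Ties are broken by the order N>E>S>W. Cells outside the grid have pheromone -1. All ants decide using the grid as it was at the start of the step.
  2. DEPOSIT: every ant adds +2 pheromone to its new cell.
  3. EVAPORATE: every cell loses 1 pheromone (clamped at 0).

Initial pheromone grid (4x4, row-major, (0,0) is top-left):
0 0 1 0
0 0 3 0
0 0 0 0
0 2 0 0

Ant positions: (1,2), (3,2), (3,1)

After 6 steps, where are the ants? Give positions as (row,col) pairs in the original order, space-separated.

Step 1: ant0:(1,2)->N->(0,2) | ant1:(3,2)->W->(3,1) | ant2:(3,1)->N->(2,1)
  grid max=3 at (3,1)
Step 2: ant0:(0,2)->S->(1,2) | ant1:(3,1)->N->(2,1) | ant2:(2,1)->S->(3,1)
  grid max=4 at (3,1)
Step 3: ant0:(1,2)->N->(0,2) | ant1:(2,1)->S->(3,1) | ant2:(3,1)->N->(2,1)
  grid max=5 at (3,1)
Step 4: ant0:(0,2)->S->(1,2) | ant1:(3,1)->N->(2,1) | ant2:(2,1)->S->(3,1)
  grid max=6 at (3,1)
Step 5: ant0:(1,2)->N->(0,2) | ant1:(2,1)->S->(3,1) | ant2:(3,1)->N->(2,1)
  grid max=7 at (3,1)
Step 6: ant0:(0,2)->S->(1,2) | ant1:(3,1)->N->(2,1) | ant2:(2,1)->S->(3,1)
  grid max=8 at (3,1)

(1,2) (2,1) (3,1)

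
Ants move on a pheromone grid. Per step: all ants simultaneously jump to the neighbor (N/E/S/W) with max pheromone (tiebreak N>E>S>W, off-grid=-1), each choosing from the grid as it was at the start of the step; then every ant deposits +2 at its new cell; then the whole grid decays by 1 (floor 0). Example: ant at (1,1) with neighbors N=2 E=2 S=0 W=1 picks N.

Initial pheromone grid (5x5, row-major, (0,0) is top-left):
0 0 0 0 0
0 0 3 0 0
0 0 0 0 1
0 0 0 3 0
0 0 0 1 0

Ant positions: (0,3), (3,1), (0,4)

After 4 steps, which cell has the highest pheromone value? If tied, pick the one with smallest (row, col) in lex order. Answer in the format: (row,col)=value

Answer: (0,4)=4

Derivation:
Step 1: ant0:(0,3)->E->(0,4) | ant1:(3,1)->N->(2,1) | ant2:(0,4)->S->(1,4)
  grid max=2 at (1,2)
Step 2: ant0:(0,4)->S->(1,4) | ant1:(2,1)->N->(1,1) | ant2:(1,4)->N->(0,4)
  grid max=2 at (0,4)
Step 3: ant0:(1,4)->N->(0,4) | ant1:(1,1)->E->(1,2) | ant2:(0,4)->S->(1,4)
  grid max=3 at (0,4)
Step 4: ant0:(0,4)->S->(1,4) | ant1:(1,2)->N->(0,2) | ant2:(1,4)->N->(0,4)
  grid max=4 at (0,4)
Final grid:
  0 0 1 0 4
  0 0 1 0 4
  0 0 0 0 0
  0 0 0 0 0
  0 0 0 0 0
Max pheromone 4 at (0,4)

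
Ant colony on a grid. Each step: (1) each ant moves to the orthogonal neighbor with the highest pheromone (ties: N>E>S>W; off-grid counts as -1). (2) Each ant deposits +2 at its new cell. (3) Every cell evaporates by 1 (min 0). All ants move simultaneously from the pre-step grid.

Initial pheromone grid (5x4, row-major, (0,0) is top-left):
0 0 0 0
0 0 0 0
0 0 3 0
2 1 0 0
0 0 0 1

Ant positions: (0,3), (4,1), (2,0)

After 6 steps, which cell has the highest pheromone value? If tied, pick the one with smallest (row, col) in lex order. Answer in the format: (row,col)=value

Step 1: ant0:(0,3)->S->(1,3) | ant1:(4,1)->N->(3,1) | ant2:(2,0)->S->(3,0)
  grid max=3 at (3,0)
Step 2: ant0:(1,3)->N->(0,3) | ant1:(3,1)->W->(3,0) | ant2:(3,0)->E->(3,1)
  grid max=4 at (3,0)
Step 3: ant0:(0,3)->S->(1,3) | ant1:(3,0)->E->(3,1) | ant2:(3,1)->W->(3,0)
  grid max=5 at (3,0)
Step 4: ant0:(1,3)->N->(0,3) | ant1:(3,1)->W->(3,0) | ant2:(3,0)->E->(3,1)
  grid max=6 at (3,0)
Step 5: ant0:(0,3)->S->(1,3) | ant1:(3,0)->E->(3,1) | ant2:(3,1)->W->(3,0)
  grid max=7 at (3,0)
Step 6: ant0:(1,3)->N->(0,3) | ant1:(3,1)->W->(3,0) | ant2:(3,0)->E->(3,1)
  grid max=8 at (3,0)
Final grid:
  0 0 0 1
  0 0 0 0
  0 0 0 0
  8 7 0 0
  0 0 0 0
Max pheromone 8 at (3,0)

Answer: (3,0)=8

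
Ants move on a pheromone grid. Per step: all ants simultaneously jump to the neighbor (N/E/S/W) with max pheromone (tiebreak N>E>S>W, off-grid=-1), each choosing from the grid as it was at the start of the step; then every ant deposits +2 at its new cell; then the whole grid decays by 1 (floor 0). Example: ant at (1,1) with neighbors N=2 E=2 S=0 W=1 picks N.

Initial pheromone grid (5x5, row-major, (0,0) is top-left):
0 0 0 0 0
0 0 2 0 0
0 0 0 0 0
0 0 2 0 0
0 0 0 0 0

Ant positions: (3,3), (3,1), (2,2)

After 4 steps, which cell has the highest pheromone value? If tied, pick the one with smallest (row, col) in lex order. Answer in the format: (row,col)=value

Answer: (2,2)=7

Derivation:
Step 1: ant0:(3,3)->W->(3,2) | ant1:(3,1)->E->(3,2) | ant2:(2,2)->N->(1,2)
  grid max=5 at (3,2)
Step 2: ant0:(3,2)->N->(2,2) | ant1:(3,2)->N->(2,2) | ant2:(1,2)->N->(0,2)
  grid max=4 at (3,2)
Step 3: ant0:(2,2)->S->(3,2) | ant1:(2,2)->S->(3,2) | ant2:(0,2)->S->(1,2)
  grid max=7 at (3,2)
Step 4: ant0:(3,2)->N->(2,2) | ant1:(3,2)->N->(2,2) | ant2:(1,2)->S->(2,2)
  grid max=7 at (2,2)
Final grid:
  0 0 0 0 0
  0 0 2 0 0
  0 0 7 0 0
  0 0 6 0 0
  0 0 0 0 0
Max pheromone 7 at (2,2)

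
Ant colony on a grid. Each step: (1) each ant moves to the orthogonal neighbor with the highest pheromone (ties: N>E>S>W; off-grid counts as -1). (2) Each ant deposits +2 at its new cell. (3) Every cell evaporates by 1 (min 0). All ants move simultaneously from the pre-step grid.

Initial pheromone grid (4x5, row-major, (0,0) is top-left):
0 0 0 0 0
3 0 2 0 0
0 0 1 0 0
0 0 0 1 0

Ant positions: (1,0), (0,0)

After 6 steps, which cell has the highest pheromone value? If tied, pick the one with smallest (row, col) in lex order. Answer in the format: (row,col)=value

Step 1: ant0:(1,0)->N->(0,0) | ant1:(0,0)->S->(1,0)
  grid max=4 at (1,0)
Step 2: ant0:(0,0)->S->(1,0) | ant1:(1,0)->N->(0,0)
  grid max=5 at (1,0)
Step 3: ant0:(1,0)->N->(0,0) | ant1:(0,0)->S->(1,0)
  grid max=6 at (1,0)
Step 4: ant0:(0,0)->S->(1,0) | ant1:(1,0)->N->(0,0)
  grid max=7 at (1,0)
Step 5: ant0:(1,0)->N->(0,0) | ant1:(0,0)->S->(1,0)
  grid max=8 at (1,0)
Step 6: ant0:(0,0)->S->(1,0) | ant1:(1,0)->N->(0,0)
  grid max=9 at (1,0)
Final grid:
  6 0 0 0 0
  9 0 0 0 0
  0 0 0 0 0
  0 0 0 0 0
Max pheromone 9 at (1,0)

Answer: (1,0)=9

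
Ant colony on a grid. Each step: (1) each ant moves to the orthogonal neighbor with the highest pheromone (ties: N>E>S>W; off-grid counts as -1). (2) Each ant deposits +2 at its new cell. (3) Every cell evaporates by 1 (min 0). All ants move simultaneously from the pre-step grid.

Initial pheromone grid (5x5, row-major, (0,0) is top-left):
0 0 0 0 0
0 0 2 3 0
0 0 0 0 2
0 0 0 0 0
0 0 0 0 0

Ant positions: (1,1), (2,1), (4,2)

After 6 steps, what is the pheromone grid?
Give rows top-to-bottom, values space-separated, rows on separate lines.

After step 1: ants at (1,2),(1,1),(3,2)
  0 0 0 0 0
  0 1 3 2 0
  0 0 0 0 1
  0 0 1 0 0
  0 0 0 0 0
After step 2: ants at (1,3),(1,2),(2,2)
  0 0 0 0 0
  0 0 4 3 0
  0 0 1 0 0
  0 0 0 0 0
  0 0 0 0 0
After step 3: ants at (1,2),(1,3),(1,2)
  0 0 0 0 0
  0 0 7 4 0
  0 0 0 0 0
  0 0 0 0 0
  0 0 0 0 0
After step 4: ants at (1,3),(1,2),(1,3)
  0 0 0 0 0
  0 0 8 7 0
  0 0 0 0 0
  0 0 0 0 0
  0 0 0 0 0
After step 5: ants at (1,2),(1,3),(1,2)
  0 0 0 0 0
  0 0 11 8 0
  0 0 0 0 0
  0 0 0 0 0
  0 0 0 0 0
After step 6: ants at (1,3),(1,2),(1,3)
  0 0 0 0 0
  0 0 12 11 0
  0 0 0 0 0
  0 0 0 0 0
  0 0 0 0 0

0 0 0 0 0
0 0 12 11 0
0 0 0 0 0
0 0 0 0 0
0 0 0 0 0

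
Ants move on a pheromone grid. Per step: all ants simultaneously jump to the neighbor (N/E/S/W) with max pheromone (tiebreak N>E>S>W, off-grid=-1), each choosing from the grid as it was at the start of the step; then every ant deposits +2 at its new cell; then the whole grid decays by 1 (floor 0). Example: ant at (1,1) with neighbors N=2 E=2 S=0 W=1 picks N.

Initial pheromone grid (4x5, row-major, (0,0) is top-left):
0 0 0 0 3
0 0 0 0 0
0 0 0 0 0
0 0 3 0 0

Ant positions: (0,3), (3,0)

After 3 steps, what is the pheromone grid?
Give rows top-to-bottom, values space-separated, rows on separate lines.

After step 1: ants at (0,4),(2,0)
  0 0 0 0 4
  0 0 0 0 0
  1 0 0 0 0
  0 0 2 0 0
After step 2: ants at (1,4),(1,0)
  0 0 0 0 3
  1 0 0 0 1
  0 0 0 0 0
  0 0 1 0 0
After step 3: ants at (0,4),(0,0)
  1 0 0 0 4
  0 0 0 0 0
  0 0 0 0 0
  0 0 0 0 0

1 0 0 0 4
0 0 0 0 0
0 0 0 0 0
0 0 0 0 0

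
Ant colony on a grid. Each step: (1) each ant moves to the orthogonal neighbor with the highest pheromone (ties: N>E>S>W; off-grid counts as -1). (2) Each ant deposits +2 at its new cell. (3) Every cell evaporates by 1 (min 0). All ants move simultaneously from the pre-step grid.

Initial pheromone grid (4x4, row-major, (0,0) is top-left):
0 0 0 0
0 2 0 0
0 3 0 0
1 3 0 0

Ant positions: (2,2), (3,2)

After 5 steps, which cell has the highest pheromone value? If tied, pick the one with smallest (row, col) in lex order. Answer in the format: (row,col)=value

Step 1: ant0:(2,2)->W->(2,1) | ant1:(3,2)->W->(3,1)
  grid max=4 at (2,1)
Step 2: ant0:(2,1)->S->(3,1) | ant1:(3,1)->N->(2,1)
  grid max=5 at (2,1)
Step 3: ant0:(3,1)->N->(2,1) | ant1:(2,1)->S->(3,1)
  grid max=6 at (2,1)
Step 4: ant0:(2,1)->S->(3,1) | ant1:(3,1)->N->(2,1)
  grid max=7 at (2,1)
Step 5: ant0:(3,1)->N->(2,1) | ant1:(2,1)->S->(3,1)
  grid max=8 at (2,1)
Final grid:
  0 0 0 0
  0 0 0 0
  0 8 0 0
  0 8 0 0
Max pheromone 8 at (2,1)

Answer: (2,1)=8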